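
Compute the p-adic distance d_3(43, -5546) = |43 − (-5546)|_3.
d_3(43, -5546) = 1/243

Step 1 — x − y = 43 − (-5546) = 5589. Step 2 — v_3(5589) = 5 (factor: 5589 = (3^5 · 23); the sign does not affect v_p). Step 3 — |x − y|_3 = 3^{-5} = 1/243.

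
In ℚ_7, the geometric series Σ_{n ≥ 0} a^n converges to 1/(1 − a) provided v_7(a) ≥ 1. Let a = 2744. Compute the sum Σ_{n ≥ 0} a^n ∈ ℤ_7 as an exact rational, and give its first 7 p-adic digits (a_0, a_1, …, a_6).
Σ a^n = 1/(1 − a) = -1/2743;  first 7 digits = (1, 0, 0, 1, 1, 0, 1)

v_7(a) = 3 ≥ 1, so the series converges in ℤ_7 to 1/(1 − a) = 1/(1 − 2744) = -1/2743. Expand this rational in ℤ_7: compute digits iteratively via d_i = x_i mod 7, x_{i+1} = (x_i − d_i)/7. The first 7 digits are (1, 0, 0, 1, 1, 0, 1).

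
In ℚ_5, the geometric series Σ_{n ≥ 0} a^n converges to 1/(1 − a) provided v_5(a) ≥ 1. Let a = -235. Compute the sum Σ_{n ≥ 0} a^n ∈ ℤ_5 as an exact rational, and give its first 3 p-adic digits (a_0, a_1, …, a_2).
Σ a^n = 1/(1 − a) = 1/236;  first 3 digits = (1, 3, 4)

v_5(a) = 1 ≥ 1, so the series converges in ℤ_5 to 1/(1 − a) = 1/(1 − (-235)) = 1/236. Expand this rational in ℤ_5: compute digits iteratively via d_i = x_i mod 5, x_{i+1} = (x_i − d_i)/5. The first 3 digits are (1, 3, 4).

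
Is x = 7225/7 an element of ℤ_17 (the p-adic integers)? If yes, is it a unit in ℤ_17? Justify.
x ∈ ℤ_17 but not a unit; v_17(x) = 2 > 0

ℤ_17 = {x ∈ ℚ_17 : v_17(x) ≥ 0} and ℤ_17^× = {x ∈ ℤ_17 : v_17(x) = 0}. Here v_17(7225/7) = v_17(num) − v_17(den) = 2; compare against these criteria.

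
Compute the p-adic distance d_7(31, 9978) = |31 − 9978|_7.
d_7(31, 9978) = 1/343

Step 1 — x − y = 31 − 9978 = -9947. Step 2 — v_7(-9947) = 3 (factor: -9947 = −(7^3 · 29); the sign does not affect v_p). Step 3 — |x − y|_7 = 7^{-3} = 1/343.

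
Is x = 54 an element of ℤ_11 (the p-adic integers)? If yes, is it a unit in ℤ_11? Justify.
x ∈ ℤ_11^× (unit); v_11(x) = 0

ℤ_11 = {x ∈ ℚ_11 : v_11(x) ≥ 0} and ℤ_11^× = {x ∈ ℤ_11 : v_11(x) = 0}. Here v_11(54) = v_11(num) − v_11(den) = 0; compare against these criteria.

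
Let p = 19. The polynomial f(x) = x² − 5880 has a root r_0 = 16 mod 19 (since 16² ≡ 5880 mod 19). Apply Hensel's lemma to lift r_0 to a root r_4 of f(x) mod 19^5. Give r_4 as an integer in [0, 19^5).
r_4 = 1699870 (mod 2476099)

Hensel's recurrence: r_{i+1} = r_i − f(r_i)·(f′(r_i))^{-1} mod 19^{i+2}, with f′(x) = 2x. Iterate:
  r_0 = 16 (mod 19)
  r_1 = 282 (mod 361)
  r_2 = 5697 (mod 6859)
  r_3 = 5697 (mod 130321)
  r_4 = 1699870 (mod 2476099)
Final: r_4 = 1699870, and one checks f(r_4) ≡ 0 mod 19^5.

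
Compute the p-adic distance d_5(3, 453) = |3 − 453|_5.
d_5(3, 453) = 1/25

Step 1 — x − y = 3 − 453 = -450. Step 2 — v_5(-450) = 2 (factor: -450 = −(5^2 · 18); the sign does not affect v_p). Step 3 — |x − y|_5 = 5^{-2} = 1/25.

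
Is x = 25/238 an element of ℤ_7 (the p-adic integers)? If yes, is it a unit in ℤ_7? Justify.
x ∉ ℤ_7 (v_7(x) = -1 < 0)

ℤ_7 = {x ∈ ℚ_7 : v_7(x) ≥ 0} and ℤ_7^× = {x ∈ ℤ_7 : v_7(x) = 0}. Here v_7(25/238) = v_7(num) − v_7(den) = -1; compare against these criteria.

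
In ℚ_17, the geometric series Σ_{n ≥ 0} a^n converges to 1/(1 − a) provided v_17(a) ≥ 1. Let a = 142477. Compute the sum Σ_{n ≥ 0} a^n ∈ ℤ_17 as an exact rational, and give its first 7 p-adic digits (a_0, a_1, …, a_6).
Σ a^n = 1/(1 − a) = -1/142476;  first 7 digits = (1, 0, 0, 12, 1, 0, 8)

v_17(a) = 3 ≥ 1, so the series converges in ℤ_17 to 1/(1 − a) = 1/(1 − 142477) = -1/142476. Expand this rational in ℤ_17: compute digits iteratively via d_i = x_i mod 17, x_{i+1} = (x_i − d_i)/17. The first 7 digits are (1, 0, 0, 12, 1, 0, 8).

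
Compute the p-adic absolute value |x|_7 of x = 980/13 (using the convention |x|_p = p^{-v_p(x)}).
|980/13|_7 = 1/49

Step 1 — compute v_7(x) by factoring powers of 7 out of the numerator and denominator: v_7(980/13) = 2. Step 2 — apply |x|_p = p^{-v_p(x)} = 7^{-2} = 1/49.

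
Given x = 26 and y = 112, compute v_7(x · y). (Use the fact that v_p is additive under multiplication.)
v_7(2912) = 1

v_p(x) = 0 (factor: 26 = 7^0 · 26); v_p(y) = 1 (factor: 112 = 7^1 · 16). Additivity: v_p(xy) = v_p(x) + v_p(y) = 0 + 1 = 1. (Direct check: xy = 2912 = 7^1 · (416).)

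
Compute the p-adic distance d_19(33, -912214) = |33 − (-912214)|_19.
d_19(33, -912214) = 1/130321

Step 1 — x − y = 33 − (-912214) = 912247. Step 2 — v_19(912247) = 4 (factor: 912247 = (19^4 · 7); the sign does not affect v_p). Step 3 — |x − y|_19 = 19^{-4} = 1/130321.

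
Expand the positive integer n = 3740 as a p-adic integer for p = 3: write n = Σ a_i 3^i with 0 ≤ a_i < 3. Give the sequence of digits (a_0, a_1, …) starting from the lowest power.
(a_0, a_1, …) = (2, 1, 1, 0, 1, 0, 2, 1)

Repeated division by 3 gives the digits low-to-high: 3740 = 2 + 1·3^1 + 1·3^2 + 1·3^4 + 2·3^6 + 1·3^7. Digit sequence: (2, 1, 1, 0, 1, 0, 2, 1).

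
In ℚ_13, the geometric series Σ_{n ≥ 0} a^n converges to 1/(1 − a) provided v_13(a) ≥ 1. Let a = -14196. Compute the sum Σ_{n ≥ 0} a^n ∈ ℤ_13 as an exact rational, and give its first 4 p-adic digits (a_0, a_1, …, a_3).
Σ a^n = 1/(1 − a) = 1/14197;  first 4 digits = (1, 0, 7, 6)

v_13(a) = 2 ≥ 1, so the series converges in ℤ_13 to 1/(1 − a) = 1/(1 − (-14196)) = 1/14197. Expand this rational in ℤ_13: compute digits iteratively via d_i = x_i mod 13, x_{i+1} = (x_i − d_i)/13. The first 4 digits are (1, 0, 7, 6).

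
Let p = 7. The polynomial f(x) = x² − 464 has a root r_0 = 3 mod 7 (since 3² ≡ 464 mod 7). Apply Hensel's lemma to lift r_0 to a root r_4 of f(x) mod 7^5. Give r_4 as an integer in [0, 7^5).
r_4 = 6849 (mod 16807)

Hensel's recurrence: r_{i+1} = r_i − f(r_i)·(f′(r_i))^{-1} mod 7^{i+2}, with f′(x) = 2x. Iterate:
  r_0 = 3 (mod 7)
  r_1 = 38 (mod 49)
  r_2 = 332 (mod 343)
  r_3 = 2047 (mod 2401)
  r_4 = 6849 (mod 16807)
Final: r_4 = 6849, and one checks f(r_4) ≡ 0 mod 7^5.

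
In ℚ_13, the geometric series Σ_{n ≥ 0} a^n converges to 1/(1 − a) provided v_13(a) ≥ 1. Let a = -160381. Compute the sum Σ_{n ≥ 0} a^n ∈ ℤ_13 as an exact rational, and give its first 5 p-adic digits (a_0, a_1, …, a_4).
Σ a^n = 1/(1 − a) = 1/160382;  first 5 digits = (1, 0, 0, 5, 7)

v_13(a) = 3 ≥ 1, so the series converges in ℤ_13 to 1/(1 − a) = 1/(1 − (-160381)) = 1/160382. Expand this rational in ℤ_13: compute digits iteratively via d_i = x_i mod 13, x_{i+1} = (x_i − d_i)/13. The first 5 digits are (1, 0, 0, 5, 7).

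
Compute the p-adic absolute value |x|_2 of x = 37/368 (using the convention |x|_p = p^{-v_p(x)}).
|37/368|_2 = 16

Step 1 — compute v_2(x) by factoring powers of 2 out of the numerator and denominator: v_2(37/368) = -4. Step 2 — apply |x|_p = p^{-v_p(x)} = 2^{4} = 16.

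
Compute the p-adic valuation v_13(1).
v_13(1) = 0

v_13(n) is the largest exponent k such that 13^k divides n. Factor out: 1 = 13^0 · 1. (Sign doesn't affect v_p.) So v_13(1) = 0.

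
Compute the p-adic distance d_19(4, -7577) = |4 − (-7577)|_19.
d_19(4, -7577) = 1/361

Step 1 — x − y = 4 − (-7577) = 7581. Step 2 — v_19(7581) = 2 (factor: 7581 = (19^2 · 21); the sign does not affect v_p). Step 3 — |x − y|_19 = 19^{-2} = 1/361.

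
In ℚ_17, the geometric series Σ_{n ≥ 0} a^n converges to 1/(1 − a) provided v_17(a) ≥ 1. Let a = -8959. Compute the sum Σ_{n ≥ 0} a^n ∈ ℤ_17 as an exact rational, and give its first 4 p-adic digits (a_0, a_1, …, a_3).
Σ a^n = 1/(1 − a) = 1/8960;  first 4 digits = (1, 0, 3, 15)

v_17(a) = 2 ≥ 1, so the series converges in ℤ_17 to 1/(1 − a) = 1/(1 − (-8959)) = 1/8960. Expand this rational in ℤ_17: compute digits iteratively via d_i = x_i mod 17, x_{i+1} = (x_i − d_i)/17. The first 4 digits are (1, 0, 3, 15).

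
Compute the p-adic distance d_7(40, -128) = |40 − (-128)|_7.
d_7(40, -128) = 1/7

Step 1 — x − y = 40 − (-128) = 168. Step 2 — v_7(168) = 1 (factor: 168 = (7^1 · 24); the sign does not affect v_p). Step 3 — |x − y|_7 = 7^{-1} = 1/7.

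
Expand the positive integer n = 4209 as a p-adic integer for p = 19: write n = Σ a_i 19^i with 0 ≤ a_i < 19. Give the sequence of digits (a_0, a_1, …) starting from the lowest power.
(a_0, a_1, …) = (10, 12, 11)

Repeated division by 19 gives the digits low-to-high: 4209 = 10 + 12·19^1 + 11·19^2. Digit sequence: (10, 12, 11).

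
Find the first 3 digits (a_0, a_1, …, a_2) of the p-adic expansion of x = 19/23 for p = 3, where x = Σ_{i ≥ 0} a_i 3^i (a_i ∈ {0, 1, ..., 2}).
(a_0, …, a_2) = (2, 0, 0)

v_3(19/23) = 0 (numerator and denominator both coprime to 3), so x ∈ ℤ_3^×. Compute digits iteratively via a_i = x_i mod 3, x_{i+1} = (x_i − a_i)/3, with x_0 = x:
  x_0 = 19/23;  a_0 = 2;  x_1 = (x_0 − 2)/3 = -9/23
  x_1 = -9/23;  a_1 = 0;  x_2 = (x_1 − 0)/3 = -3/23
  x_2 = -3/23;  a_2 = 0;  x_3 = (x_2 − 0)/3 = -1/23
Digits: (2, 0, 0).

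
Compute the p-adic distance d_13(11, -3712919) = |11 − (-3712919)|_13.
d_13(11, -3712919) = 1/371293

Step 1 — x − y = 11 − (-3712919) = 3712930. Step 2 — v_13(3712930) = 5 (factor: 3712930 = (13^5 · 10); the sign does not affect v_p). Step 3 — |x − y|_13 = 13^{-5} = 1/371293.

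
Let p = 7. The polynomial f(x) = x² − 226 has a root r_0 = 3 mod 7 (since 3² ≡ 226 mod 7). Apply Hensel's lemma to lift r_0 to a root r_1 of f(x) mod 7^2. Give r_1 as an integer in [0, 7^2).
r_1 = 31 (mod 49)

Hensel's recurrence: r_{i+1} = r_i − f(r_i)·(f′(r_i))^{-1} mod 7^{i+2}, with f′(x) = 2x. Iterate:
  r_0 = 3 (mod 7)
  r_1 = 31 (mod 49)
Final: r_1 = 31, and one checks f(r_1) ≡ 0 mod 7^2.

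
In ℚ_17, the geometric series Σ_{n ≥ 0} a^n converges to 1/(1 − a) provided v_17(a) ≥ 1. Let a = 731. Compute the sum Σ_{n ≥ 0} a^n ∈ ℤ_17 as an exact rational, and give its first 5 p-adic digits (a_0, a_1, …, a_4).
Σ a^n = 1/(1 − a) = -1/730;  first 5 digits = (1, 9, 15, 4, 7)

v_17(a) = 1 ≥ 1, so the series converges in ℤ_17 to 1/(1 − a) = 1/(1 − 731) = -1/730. Expand this rational in ℤ_17: compute digits iteratively via d_i = x_i mod 17, x_{i+1} = (x_i − d_i)/17. The first 5 digits are (1, 9, 15, 4, 7).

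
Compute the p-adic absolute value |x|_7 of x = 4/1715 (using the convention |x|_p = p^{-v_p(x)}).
|4/1715|_7 = 343

Step 1 — compute v_7(x) by factoring powers of 7 out of the numerator and denominator: v_7(4/1715) = -3. Step 2 — apply |x|_p = p^{-v_p(x)} = 7^{3} = 343.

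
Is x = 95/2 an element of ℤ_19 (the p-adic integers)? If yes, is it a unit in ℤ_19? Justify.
x ∈ ℤ_19 but not a unit; v_19(x) = 1 > 0

ℤ_19 = {x ∈ ℚ_19 : v_19(x) ≥ 0} and ℤ_19^× = {x ∈ ℤ_19 : v_19(x) = 0}. Here v_19(95/2) = v_19(num) − v_19(den) = 1; compare against these criteria.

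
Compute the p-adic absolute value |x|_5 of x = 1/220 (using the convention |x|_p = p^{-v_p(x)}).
|1/220|_5 = 5

Step 1 — compute v_5(x) by factoring powers of 5 out of the numerator and denominator: v_5(1/220) = -1. Step 2 — apply |x|_p = p^{-v_p(x)} = 5^{1} = 5.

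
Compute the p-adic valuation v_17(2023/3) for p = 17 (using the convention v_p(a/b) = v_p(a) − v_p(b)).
v_17(2023/3) = 2

Factor powers of 17 from the numerator and denominator of the reduced fraction: 2023 = 17^2 · 7 and 3 = 17^0 · 3. Apply v_p(a/b) = v_p(a) − v_p(b): v_17(2023/3) = 2 − 0 = 2.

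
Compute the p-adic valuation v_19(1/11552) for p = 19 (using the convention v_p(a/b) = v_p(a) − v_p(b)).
v_19(1/11552) = -2

Factor powers of 19 from the numerator and denominator of the reduced fraction: 1 = 19^0 · 1 and 11552 = 19^2 · 32. Apply v_p(a/b) = v_p(a) − v_p(b): v_19(1/11552) = 0 − 2 = -2.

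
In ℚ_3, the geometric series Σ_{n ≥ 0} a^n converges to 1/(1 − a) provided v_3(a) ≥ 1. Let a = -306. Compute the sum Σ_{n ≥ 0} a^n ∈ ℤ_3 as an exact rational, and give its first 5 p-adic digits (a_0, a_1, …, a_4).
Σ a^n = 1/(1 − a) = 1/307;  first 5 digits = (1, 0, 2, 0, 0)

v_3(a) = 2 ≥ 1, so the series converges in ℤ_3 to 1/(1 − a) = 1/(1 − (-306)) = 1/307. Expand this rational in ℤ_3: compute digits iteratively via d_i = x_i mod 3, x_{i+1} = (x_i − d_i)/3. The first 5 digits are (1, 0, 2, 0, 0).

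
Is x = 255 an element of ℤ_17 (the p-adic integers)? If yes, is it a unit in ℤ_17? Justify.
x ∈ ℤ_17 but not a unit; v_17(x) = 1 > 0

ℤ_17 = {x ∈ ℚ_17 : v_17(x) ≥ 0} and ℤ_17^× = {x ∈ ℤ_17 : v_17(x) = 0}. Here v_17(255) = v_17(num) − v_17(den) = 1; compare against these criteria.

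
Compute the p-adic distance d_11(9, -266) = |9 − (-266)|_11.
d_11(9, -266) = 1/11

Step 1 — x − y = 9 − (-266) = 275. Step 2 — v_11(275) = 1 (factor: 275 = (11^1 · 25); the sign does not affect v_p). Step 3 — |x − y|_11 = 11^{-1} = 1/11.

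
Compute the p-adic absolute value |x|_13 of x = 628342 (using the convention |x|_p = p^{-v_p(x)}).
|628342|_13 = 1/28561

Step 1 — compute v_13(x) by factoring powers of 13 out of the numerator and denominator: v_13(628342) = 4. Step 2 — apply |x|_p = p^{-v_p(x)} = 13^{-4} = 1/28561.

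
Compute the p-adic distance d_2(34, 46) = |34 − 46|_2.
d_2(34, 46) = 1/4

Step 1 — x − y = 34 − 46 = -12. Step 2 — v_2(-12) = 2 (factor: -12 = −(2^2 · 3); the sign does not affect v_p). Step 3 — |x − y|_2 = 2^{-2} = 1/4.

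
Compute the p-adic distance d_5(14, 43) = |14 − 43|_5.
d_5(14, 43) = 1

Step 1 — x − y = 14 − 43 = -29. Step 2 — v_5(-29) = 0 (factor: -29 = −(5^0 · 29); the sign does not affect v_p). Step 3 — |x − y|_5 = 5^{0} = 1.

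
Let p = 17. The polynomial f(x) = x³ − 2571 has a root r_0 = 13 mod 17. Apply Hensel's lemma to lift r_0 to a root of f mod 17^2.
r_1 = 81 (mod 289)

Hensel: r_{i+1} = r_i − f(r_i)/f′(r_i) mod 17^{i+2}, where f′(x) = 3x². Iterate:
  r_0 = 13 (mod 17)
  r_1 = 81 (mod 289)
Final: r = 81 with f(r) ≡ 0 mod 17^2.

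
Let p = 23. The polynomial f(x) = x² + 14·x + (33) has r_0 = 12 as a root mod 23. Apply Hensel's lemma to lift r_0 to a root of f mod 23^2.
r_1 = 518 (mod 529)

Hensel: r_{i+1} = r_i − f(r_i)·(f′(r_i))^{-1} mod 23^{i+2}, f′(x) = 2x + 14. Iterate:
  r_0 = 12 (mod 23)
  r_1 = 518 (mod 529)
Final: r = 518 satisfies f(r) ≡ 0 mod 23^2.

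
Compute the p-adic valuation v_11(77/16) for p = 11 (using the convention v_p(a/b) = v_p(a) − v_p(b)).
v_11(77/16) = 1

Factor powers of 11 from the numerator and denominator of the reduced fraction: 77 = 11^1 · 7 and 16 = 11^0 · 16. Apply v_p(a/b) = v_p(a) − v_p(b): v_11(77/16) = 1 − 0 = 1.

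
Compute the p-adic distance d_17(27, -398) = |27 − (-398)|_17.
d_17(27, -398) = 1/17

Step 1 — x − y = 27 − (-398) = 425. Step 2 — v_17(425) = 1 (factor: 425 = (17^1 · 25); the sign does not affect v_p). Step 3 — |x − y|_17 = 17^{-1} = 1/17.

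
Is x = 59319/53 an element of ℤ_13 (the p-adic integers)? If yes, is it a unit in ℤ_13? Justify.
x ∈ ℤ_13 but not a unit; v_13(x) = 3 > 0

ℤ_13 = {x ∈ ℚ_13 : v_13(x) ≥ 0} and ℤ_13^× = {x ∈ ℤ_13 : v_13(x) = 0}. Here v_13(59319/53) = v_13(num) − v_13(den) = 3; compare against these criteria.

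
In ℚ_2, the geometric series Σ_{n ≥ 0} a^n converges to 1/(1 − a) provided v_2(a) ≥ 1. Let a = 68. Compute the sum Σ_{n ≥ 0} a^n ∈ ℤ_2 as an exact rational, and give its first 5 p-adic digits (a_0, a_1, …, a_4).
Σ a^n = 1/(1 − a) = -1/67;  first 5 digits = (1, 0, 1, 0, 1)

v_2(a) = 2 ≥ 1, so the series converges in ℤ_2 to 1/(1 − a) = 1/(1 − 68) = -1/67. Expand this rational in ℤ_2: compute digits iteratively via d_i = x_i mod 2, x_{i+1} = (x_i − d_i)/2. The first 5 digits are (1, 0, 1, 0, 1).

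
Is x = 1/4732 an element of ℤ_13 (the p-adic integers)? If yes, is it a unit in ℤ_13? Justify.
x ∉ ℤ_13 (v_13(x) = -2 < 0)

ℤ_13 = {x ∈ ℚ_13 : v_13(x) ≥ 0} and ℤ_13^× = {x ∈ ℤ_13 : v_13(x) = 0}. Here v_13(1/4732) = v_13(num) − v_13(den) = -2; compare against these criteria.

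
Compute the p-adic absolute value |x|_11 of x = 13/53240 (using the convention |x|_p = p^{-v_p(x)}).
|13/53240|_11 = 1331

Step 1 — compute v_11(x) by factoring powers of 11 out of the numerator and denominator: v_11(13/53240) = -3. Step 2 — apply |x|_p = p^{-v_p(x)} = 11^{3} = 1331.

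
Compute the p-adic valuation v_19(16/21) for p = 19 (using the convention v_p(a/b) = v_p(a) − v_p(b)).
v_19(16/21) = 0

Factor powers of 19 from the numerator and denominator of the reduced fraction: 16 = 19^0 · 16 and 21 = 19^0 · 21. Apply v_p(a/b) = v_p(a) − v_p(b): v_19(16/21) = 0 − 0 = 0.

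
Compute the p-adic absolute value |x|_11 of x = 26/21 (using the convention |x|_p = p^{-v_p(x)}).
|26/21|_11 = 1

Step 1 — compute v_11(x) by factoring powers of 11 out of the numerator and denominator: v_11(26/21) = 0. Step 2 — apply |x|_p = p^{-v_p(x)} = 11^{0} = 1.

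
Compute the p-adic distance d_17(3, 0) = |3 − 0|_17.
d_17(3, 0) = 1

Step 1 — x − y = 3 − 0 = 3. Step 2 — v_17(3) = 0 (factor: 3 = (17^0 · 3); the sign does not affect v_p). Step 3 — |x − y|_17 = 17^{0} = 1.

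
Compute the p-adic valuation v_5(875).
v_5(875) = 3

v_5(n) is the largest exponent k such that 5^k divides n. Factor out: 875 = 5^3 · 7. (Sign doesn't affect v_p.) So v_5(875) = 3.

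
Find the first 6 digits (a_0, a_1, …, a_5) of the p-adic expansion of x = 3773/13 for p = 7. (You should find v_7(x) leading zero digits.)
(a_0, …, a_5) = (0, 0, 0, 3, 4, 1)

v_7(3773/13) = 3, so a_0 = ... = a_2 = 0. Factor out: x = 7^3 · u with u = 11/13 a unit in ℤ_7. Expand u iteratively via a_{v+i} = u_i mod 7, u_{i+1} = (u_i − a_{v+i})/7:
  u_0 = 11/13;  a_3 = 3;  u_1 = (u_0 − 3)/7 = -4/13
  u_1 = -4/13;  a_4 = 4;  u_2 = (u_1 − 4)/7 = -8/13
  u_2 = -8/13;  a_5 = 1;  u_3 = (u_2 − 1)/7 = -3/13
Digits: (0, 0, 0, 3, 4, 1).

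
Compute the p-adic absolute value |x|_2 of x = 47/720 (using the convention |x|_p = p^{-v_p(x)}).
|47/720|_2 = 16

Step 1 — compute v_2(x) by factoring powers of 2 out of the numerator and denominator: v_2(47/720) = -4. Step 2 — apply |x|_p = p^{-v_p(x)} = 2^{4} = 16.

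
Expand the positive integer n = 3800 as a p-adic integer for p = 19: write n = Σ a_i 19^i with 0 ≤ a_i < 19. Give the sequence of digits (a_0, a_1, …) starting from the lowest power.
(a_0, a_1, …) = (0, 10, 10)

Repeated division by 19 gives the digits low-to-high: 3800 = 10·19^1 + 10·19^2. Digit sequence: (0, 10, 10).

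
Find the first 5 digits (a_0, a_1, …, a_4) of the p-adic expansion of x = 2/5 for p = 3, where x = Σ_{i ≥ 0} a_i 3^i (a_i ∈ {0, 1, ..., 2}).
(a_0, …, a_4) = (1, 1, 2, 1, 0)

v_3(2/5) = 0 (numerator and denominator both coprime to 3), so x ∈ ℤ_3^×. Compute digits iteratively via a_i = x_i mod 3, x_{i+1} = (x_i − a_i)/3, with x_0 = x:
  x_0 = 2/5;  a_0 = 1;  x_1 = (x_0 − 1)/3 = -1/5
  x_1 = -1/5;  a_1 = 1;  x_2 = (x_1 − 1)/3 = -2/5
  x_2 = -2/5;  a_2 = 2;  x_3 = (x_2 − 2)/3 = -4/5
  x_3 = -4/5;  a_3 = 1;  x_4 = (x_3 − 1)/3 = -3/5
  x_4 = -3/5;  a_4 = 0;  x_5 = (x_4 − 0)/3 = -1/5
Digits: (1, 1, 2, 1, 0).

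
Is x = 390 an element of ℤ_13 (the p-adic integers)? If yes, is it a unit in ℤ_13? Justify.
x ∈ ℤ_13 but not a unit; v_13(x) = 1 > 0

ℤ_13 = {x ∈ ℚ_13 : v_13(x) ≥ 0} and ℤ_13^× = {x ∈ ℤ_13 : v_13(x) = 0}. Here v_13(390) = v_13(num) − v_13(den) = 1; compare against these criteria.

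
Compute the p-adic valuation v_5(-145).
v_5(-145) = 1

v_5(n) is the largest exponent k such that 5^k divides n. Factor out: -145 = -5^1 · 29. (Sign doesn't affect v_p.) So v_5(-145) = 1.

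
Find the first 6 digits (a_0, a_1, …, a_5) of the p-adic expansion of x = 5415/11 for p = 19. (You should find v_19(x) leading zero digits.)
(a_0, …, a_5) = (0, 0, 10, 3, 5, 17)

v_19(5415/11) = 2, so a_0 = ... = a_1 = 0. Factor out: x = 19^2 · u with u = 15/11 a unit in ℤ_19. Expand u iteratively via a_{v+i} = u_i mod 19, u_{i+1} = (u_i − a_{v+i})/19:
  u_0 = 15/11;  a_2 = 10;  u_1 = (u_0 − 10)/19 = -5/11
  u_1 = -5/11;  a_3 = 3;  u_2 = (u_1 − 3)/19 = -2/11
  u_2 = -2/11;  a_4 = 5;  u_3 = (u_2 − 5)/19 = -3/11
  u_3 = -3/11;  a_5 = 17;  u_4 = (u_3 − 17)/19 = -10/11
Digits: (0, 0, 10, 3, 5, 17).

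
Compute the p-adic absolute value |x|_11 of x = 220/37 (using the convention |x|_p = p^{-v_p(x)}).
|220/37|_11 = 1/11

Step 1 — compute v_11(x) by factoring powers of 11 out of the numerator and denominator: v_11(220/37) = 1. Step 2 — apply |x|_p = p^{-v_p(x)} = 11^{-1} = 1/11.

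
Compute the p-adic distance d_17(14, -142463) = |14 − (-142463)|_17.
d_17(14, -142463) = 1/4913

Step 1 — x − y = 14 − (-142463) = 142477. Step 2 — v_17(142477) = 3 (factor: 142477 = (17^3 · 29); the sign does not affect v_p). Step 3 — |x − y|_17 = 17^{-3} = 1/4913.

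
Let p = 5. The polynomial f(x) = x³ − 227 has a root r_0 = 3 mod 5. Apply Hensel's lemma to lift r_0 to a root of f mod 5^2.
r_1 = 3 (mod 25)

Hensel: r_{i+1} = r_i − f(r_i)/f′(r_i) mod 5^{i+2}, where f′(x) = 3x². Iterate:
  r_0 = 3 (mod 5)
  r_1 = 3 (mod 25)
Final: r = 3 with f(r) ≡ 0 mod 5^2.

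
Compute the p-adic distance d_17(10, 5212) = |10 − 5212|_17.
d_17(10, 5212) = 1/289

Step 1 — x − y = 10 − 5212 = -5202. Step 2 — v_17(-5202) = 2 (factor: -5202 = −(17^2 · 18); the sign does not affect v_p). Step 3 — |x − y|_17 = 17^{-2} = 1/289.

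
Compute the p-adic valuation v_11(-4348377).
v_11(-4348377) = 5

v_11(n) is the largest exponent k such that 11^k divides n. Factor out: -4348377 = -11^5 · 27. (Sign doesn't affect v_p.) So v_11(-4348377) = 5.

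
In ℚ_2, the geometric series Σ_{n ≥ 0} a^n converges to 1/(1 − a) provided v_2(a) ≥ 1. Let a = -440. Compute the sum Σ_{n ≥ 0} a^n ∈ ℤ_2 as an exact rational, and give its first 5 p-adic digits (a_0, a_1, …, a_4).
Σ a^n = 1/(1 − a) = 1/441;  first 5 digits = (1, 0, 0, 1, 0)

v_2(a) = 3 ≥ 1, so the series converges in ℤ_2 to 1/(1 − a) = 1/(1 − (-440)) = 1/441. Expand this rational in ℤ_2: compute digits iteratively via d_i = x_i mod 2, x_{i+1} = (x_i − d_i)/2. The first 5 digits are (1, 0, 0, 1, 0).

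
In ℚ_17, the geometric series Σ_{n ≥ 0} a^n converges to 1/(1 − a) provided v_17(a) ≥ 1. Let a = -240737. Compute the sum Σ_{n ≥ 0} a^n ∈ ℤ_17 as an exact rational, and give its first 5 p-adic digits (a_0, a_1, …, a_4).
Σ a^n = 1/(1 − a) = 1/240738;  first 5 digits = (1, 0, 0, 2, 14)

v_17(a) = 3 ≥ 1, so the series converges in ℤ_17 to 1/(1 − a) = 1/(1 − (-240737)) = 1/240738. Expand this rational in ℤ_17: compute digits iteratively via d_i = x_i mod 17, x_{i+1} = (x_i − d_i)/17. The first 5 digits are (1, 0, 0, 2, 14).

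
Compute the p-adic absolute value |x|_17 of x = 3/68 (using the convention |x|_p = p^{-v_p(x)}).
|3/68|_17 = 17

Step 1 — compute v_17(x) by factoring powers of 17 out of the numerator and denominator: v_17(3/68) = -1. Step 2 — apply |x|_p = p^{-v_p(x)} = 17^{1} = 17.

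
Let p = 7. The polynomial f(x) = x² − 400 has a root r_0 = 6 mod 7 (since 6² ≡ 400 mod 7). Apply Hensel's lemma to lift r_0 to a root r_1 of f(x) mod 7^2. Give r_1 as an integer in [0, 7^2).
r_1 = 20 (mod 49)

Hensel's recurrence: r_{i+1} = r_i − f(r_i)·(f′(r_i))^{-1} mod 7^{i+2}, with f′(x) = 2x. Iterate:
  r_0 = 6 (mod 7)
  r_1 = 20 (mod 49)
Final: r_1 = 20, and one checks f(r_1) ≡ 0 mod 7^2.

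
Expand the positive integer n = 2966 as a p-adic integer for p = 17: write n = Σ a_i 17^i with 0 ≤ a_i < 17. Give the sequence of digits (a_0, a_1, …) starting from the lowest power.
(a_0, a_1, …) = (8, 4, 10)

Repeated division by 17 gives the digits low-to-high: 2966 = 8 + 4·17^1 + 10·17^2. Digit sequence: (8, 4, 10).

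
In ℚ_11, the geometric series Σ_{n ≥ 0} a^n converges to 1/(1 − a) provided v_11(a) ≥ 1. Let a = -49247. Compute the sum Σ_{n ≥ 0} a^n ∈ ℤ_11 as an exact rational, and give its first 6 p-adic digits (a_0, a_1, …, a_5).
Σ a^n = 1/(1 − a) = 1/49248;  first 6 digits = (1, 0, 0, 7, 7, 10)

v_11(a) = 3 ≥ 1, so the series converges in ℤ_11 to 1/(1 − a) = 1/(1 − (-49247)) = 1/49248. Expand this rational in ℤ_11: compute digits iteratively via d_i = x_i mod 11, x_{i+1} = (x_i − d_i)/11. The first 6 digits are (1, 0, 0, 7, 7, 10).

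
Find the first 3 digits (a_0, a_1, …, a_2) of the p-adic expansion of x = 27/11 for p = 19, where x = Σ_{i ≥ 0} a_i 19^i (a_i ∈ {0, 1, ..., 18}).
(a_0, …, a_2) = (18, 13, 1)

v_19(27/11) = 0 (numerator and denominator both coprime to 19), so x ∈ ℤ_19^×. Compute digits iteratively via a_i = x_i mod 19, x_{i+1} = (x_i − a_i)/19, with x_0 = x:
  x_0 = 27/11;  a_0 = 18;  x_1 = (x_0 − 18)/19 = -9/11
  x_1 = -9/11;  a_1 = 13;  x_2 = (x_1 − 13)/19 = -8/11
  x_2 = -8/11;  a_2 = 1;  x_3 = (x_2 − 1)/19 = -1/11
Digits: (18, 13, 1).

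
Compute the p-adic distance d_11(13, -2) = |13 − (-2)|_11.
d_11(13, -2) = 1

Step 1 — x − y = 13 − (-2) = 15. Step 2 — v_11(15) = 0 (factor: 15 = (11^0 · 15); the sign does not affect v_p). Step 3 — |x − y|_11 = 11^{0} = 1.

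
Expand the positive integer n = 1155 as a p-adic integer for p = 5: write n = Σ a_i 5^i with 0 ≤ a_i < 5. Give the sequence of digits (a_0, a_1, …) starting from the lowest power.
(a_0, a_1, …) = (0, 1, 1, 4, 1)

Repeated division by 5 gives the digits low-to-high: 1155 = 1·5^1 + 1·5^2 + 4·5^3 + 1·5^4. Digit sequence: (0, 1, 1, 4, 1).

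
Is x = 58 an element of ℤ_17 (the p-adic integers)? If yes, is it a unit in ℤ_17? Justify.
x ∈ ℤ_17^× (unit); v_17(x) = 0

ℤ_17 = {x ∈ ℚ_17 : v_17(x) ≥ 0} and ℤ_17^× = {x ∈ ℤ_17 : v_17(x) = 0}. Here v_17(58) = v_17(num) − v_17(den) = 0; compare against these criteria.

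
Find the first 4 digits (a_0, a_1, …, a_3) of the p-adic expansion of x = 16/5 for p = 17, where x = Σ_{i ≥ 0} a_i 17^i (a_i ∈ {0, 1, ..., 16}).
(a_0, …, a_3) = (10, 3, 10, 13)

v_17(16/5) = 0 (numerator and denominator both coprime to 17), so x ∈ ℤ_17^×. Compute digits iteratively via a_i = x_i mod 17, x_{i+1} = (x_i − a_i)/17, with x_0 = x:
  x_0 = 16/5;  a_0 = 10;  x_1 = (x_0 − 10)/17 = -2/5
  x_1 = -2/5;  a_1 = 3;  x_2 = (x_1 − 3)/17 = -1/5
  x_2 = -1/5;  a_2 = 10;  x_3 = (x_2 − 10)/17 = -3/5
  x_3 = -3/5;  a_3 = 13;  x_4 = (x_3 − 13)/17 = -4/5
Digits: (10, 3, 10, 13).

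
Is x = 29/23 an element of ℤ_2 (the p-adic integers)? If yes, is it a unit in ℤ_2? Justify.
x ∈ ℤ_2^× (unit); v_2(x) = 0

ℤ_2 = {x ∈ ℚ_2 : v_2(x) ≥ 0} and ℤ_2^× = {x ∈ ℤ_2 : v_2(x) = 0}. Here v_2(29/23) = v_2(num) − v_2(den) = 0; compare against these criteria.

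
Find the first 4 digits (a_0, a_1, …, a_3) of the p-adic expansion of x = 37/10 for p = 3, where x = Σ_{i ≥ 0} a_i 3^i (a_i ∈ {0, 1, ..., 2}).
(a_0, …, a_3) = (1, 0, 0, 1)

v_3(37/10) = 0 (numerator and denominator both coprime to 3), so x ∈ ℤ_3^×. Compute digits iteratively via a_i = x_i mod 3, x_{i+1} = (x_i − a_i)/3, with x_0 = x:
  x_0 = 37/10;  a_0 = 1;  x_1 = (x_0 − 1)/3 = 9/10
  x_1 = 9/10;  a_1 = 0;  x_2 = (x_1 − 0)/3 = 3/10
  x_2 = 3/10;  a_2 = 0;  x_3 = (x_2 − 0)/3 = 1/10
  x_3 = 1/10;  a_3 = 1;  x_4 = (x_3 − 1)/3 = -3/10
Digits: (1, 0, 0, 1).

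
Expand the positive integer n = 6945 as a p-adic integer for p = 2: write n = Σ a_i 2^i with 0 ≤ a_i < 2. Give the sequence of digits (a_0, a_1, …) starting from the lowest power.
(a_0, a_1, …) = (1, 0, 0, 0, 0, 1, 0, 0, 1, 1, 0, 1, 1)

Repeated division by 2 gives the digits low-to-high: 6945 = 1 + 1·2^5 + 1·2^8 + 1·2^9 + 1·2^11 + 1·2^12. Digit sequence: (1, 0, 0, 0, 0, 1, 0, 0, 1, 1, 0, 1, 1).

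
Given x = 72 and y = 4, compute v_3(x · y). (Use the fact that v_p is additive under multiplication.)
v_3(288) = 2

v_p(x) = 2 (factor: 72 = 3^2 · 8); v_p(y) = 0 (factor: 4 = 3^0 · 4). Additivity: v_p(xy) = v_p(x) + v_p(y) = 2 + 0 = 2. (Direct check: xy = 288 = 3^2 · (32).)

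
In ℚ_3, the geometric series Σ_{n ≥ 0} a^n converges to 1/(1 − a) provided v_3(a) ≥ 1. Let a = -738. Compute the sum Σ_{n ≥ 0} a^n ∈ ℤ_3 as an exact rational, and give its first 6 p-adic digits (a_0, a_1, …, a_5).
Σ a^n = 1/(1 − a) = 1/739;  first 6 digits = (1, 0, 2, 2, 0, 0)

v_3(a) = 2 ≥ 1, so the series converges in ℤ_3 to 1/(1 − a) = 1/(1 − (-738)) = 1/739. Expand this rational in ℤ_3: compute digits iteratively via d_i = x_i mod 3, x_{i+1} = (x_i − d_i)/3. The first 6 digits are (1, 0, 2, 2, 0, 0).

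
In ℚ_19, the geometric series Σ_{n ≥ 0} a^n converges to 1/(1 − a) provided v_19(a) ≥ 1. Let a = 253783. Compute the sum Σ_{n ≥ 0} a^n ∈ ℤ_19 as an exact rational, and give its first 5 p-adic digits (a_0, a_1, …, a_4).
Σ a^n = 1/(1 − a) = -1/253782;  first 5 digits = (1, 0, 0, 18, 1)

v_19(a) = 3 ≥ 1, so the series converges in ℤ_19 to 1/(1 − a) = 1/(1 − 253783) = -1/253782. Expand this rational in ℤ_19: compute digits iteratively via d_i = x_i mod 19, x_{i+1} = (x_i − d_i)/19. The first 5 digits are (1, 0, 0, 18, 1).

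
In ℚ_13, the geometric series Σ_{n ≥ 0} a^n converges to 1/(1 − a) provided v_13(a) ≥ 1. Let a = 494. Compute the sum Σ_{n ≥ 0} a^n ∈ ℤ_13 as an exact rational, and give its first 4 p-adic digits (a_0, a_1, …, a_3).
Σ a^n = 1/(1 − a) = -1/493;  first 4 digits = (1, 12, 3, 6)

v_13(a) = 1 ≥ 1, so the series converges in ℤ_13 to 1/(1 − a) = 1/(1 − 494) = -1/493. Expand this rational in ℤ_13: compute digits iteratively via d_i = x_i mod 13, x_{i+1} = (x_i − d_i)/13. The first 4 digits are (1, 12, 3, 6).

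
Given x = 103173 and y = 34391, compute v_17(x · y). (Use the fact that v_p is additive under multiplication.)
v_17(3548222643) = 6

v_p(x) = 3 (factor: 103173 = 17^3 · 21); v_p(y) = 3 (factor: 34391 = 17^3 · 7). Additivity: v_p(xy) = v_p(x) + v_p(y) = 3 + 3 = 6. (Direct check: xy = 3548222643 = 17^6 · (147).)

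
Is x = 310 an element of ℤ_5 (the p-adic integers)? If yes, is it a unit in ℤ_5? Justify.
x ∈ ℤ_5 but not a unit; v_5(x) = 1 > 0

ℤ_5 = {x ∈ ℚ_5 : v_5(x) ≥ 0} and ℤ_5^× = {x ∈ ℤ_5 : v_5(x) = 0}. Here v_5(310) = v_5(num) − v_5(den) = 1; compare against these criteria.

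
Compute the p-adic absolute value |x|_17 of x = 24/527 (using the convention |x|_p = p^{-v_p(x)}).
|24/527|_17 = 17

Step 1 — compute v_17(x) by factoring powers of 17 out of the numerator and denominator: v_17(24/527) = -1. Step 2 — apply |x|_p = p^{-v_p(x)} = 17^{1} = 17.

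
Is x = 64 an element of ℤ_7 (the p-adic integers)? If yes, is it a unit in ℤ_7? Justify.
x ∈ ℤ_7^× (unit); v_7(x) = 0

ℤ_7 = {x ∈ ℚ_7 : v_7(x) ≥ 0} and ℤ_7^× = {x ∈ ℤ_7 : v_7(x) = 0}. Here v_7(64) = v_7(num) − v_7(den) = 0; compare against these criteria.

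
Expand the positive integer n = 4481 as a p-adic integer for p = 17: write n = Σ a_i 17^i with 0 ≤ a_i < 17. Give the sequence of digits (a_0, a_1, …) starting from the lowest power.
(a_0, a_1, …) = (10, 8, 15)

Repeated division by 17 gives the digits low-to-high: 4481 = 10 + 8·17^1 + 15·17^2. Digit sequence: (10, 8, 15).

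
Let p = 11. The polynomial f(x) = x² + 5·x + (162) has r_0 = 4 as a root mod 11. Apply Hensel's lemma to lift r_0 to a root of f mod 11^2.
r_1 = 26 (mod 121)

Hensel: r_{i+1} = r_i − f(r_i)·(f′(r_i))^{-1} mod 11^{i+2}, f′(x) = 2x + 5. Iterate:
  r_0 = 4 (mod 11)
  r_1 = 26 (mod 121)
Final: r = 26 satisfies f(r) ≡ 0 mod 11^2.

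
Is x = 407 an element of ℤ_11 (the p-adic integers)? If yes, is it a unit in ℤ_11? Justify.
x ∈ ℤ_11 but not a unit; v_11(x) = 1 > 0

ℤ_11 = {x ∈ ℚ_11 : v_11(x) ≥ 0} and ℤ_11^× = {x ∈ ℤ_11 : v_11(x) = 0}. Here v_11(407) = v_11(num) − v_11(den) = 1; compare against these criteria.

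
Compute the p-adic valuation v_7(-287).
v_7(-287) = 1

v_7(n) is the largest exponent k such that 7^k divides n. Factor out: -287 = -7^1 · 41. (Sign doesn't affect v_p.) So v_7(-287) = 1.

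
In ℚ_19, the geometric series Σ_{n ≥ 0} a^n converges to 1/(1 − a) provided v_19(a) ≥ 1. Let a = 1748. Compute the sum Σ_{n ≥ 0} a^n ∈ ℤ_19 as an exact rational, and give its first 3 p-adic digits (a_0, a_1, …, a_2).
Σ a^n = 1/(1 − a) = -1/1747;  first 3 digits = (1, 16, 13)

v_19(a) = 1 ≥ 1, so the series converges in ℤ_19 to 1/(1 − a) = 1/(1 − 1748) = -1/1747. Expand this rational in ℤ_19: compute digits iteratively via d_i = x_i mod 19, x_{i+1} = (x_i − d_i)/19. The first 3 digits are (1, 16, 13).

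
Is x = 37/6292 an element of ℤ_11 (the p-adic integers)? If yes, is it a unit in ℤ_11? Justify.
x ∉ ℤ_11 (v_11(x) = -2 < 0)

ℤ_11 = {x ∈ ℚ_11 : v_11(x) ≥ 0} and ℤ_11^× = {x ∈ ℤ_11 : v_11(x) = 0}. Here v_11(37/6292) = v_11(num) − v_11(den) = -2; compare against these criteria.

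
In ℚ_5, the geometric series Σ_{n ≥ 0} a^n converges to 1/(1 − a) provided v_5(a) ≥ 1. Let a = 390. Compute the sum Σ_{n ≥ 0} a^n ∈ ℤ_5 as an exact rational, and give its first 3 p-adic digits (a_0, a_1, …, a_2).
Σ a^n = 1/(1 − a) = -1/389;  first 3 digits = (1, 3, 4)

v_5(a) = 1 ≥ 1, so the series converges in ℤ_5 to 1/(1 − a) = 1/(1 − 390) = -1/389. Expand this rational in ℤ_5: compute digits iteratively via d_i = x_i mod 5, x_{i+1} = (x_i − d_i)/5. The first 3 digits are (1, 3, 4).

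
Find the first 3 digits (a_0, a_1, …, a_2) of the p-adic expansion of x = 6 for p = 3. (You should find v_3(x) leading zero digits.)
(a_0, …, a_2) = (0, 2, 0)

v_3(6) = 1, so a_0 = ... = a_0 = 0. Factor out: x = 3^1 · u with u = 2 a unit in ℤ_3. Expand u iteratively via a_{v+i} = u_i mod 3, u_{i+1} = (u_i − a_{v+i})/3:
  u_0 = 2;  a_1 = 2;  u_1 = (u_0 − 2)/3 = 0
  u_1 = 0;  a_2 = 0;  u_2 = (u_1 − 0)/3 = 0
Digits: (0, 2, 0).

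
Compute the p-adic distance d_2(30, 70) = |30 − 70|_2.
d_2(30, 70) = 1/8

Step 1 — x − y = 30 − 70 = -40. Step 2 — v_2(-40) = 3 (factor: -40 = −(2^3 · 5); the sign does not affect v_p). Step 3 — |x − y|_2 = 2^{-3} = 1/8.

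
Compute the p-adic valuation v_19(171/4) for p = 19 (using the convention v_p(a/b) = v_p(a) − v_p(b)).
v_19(171/4) = 1

Factor powers of 19 from the numerator and denominator of the reduced fraction: 171 = 19^1 · 9 and 4 = 19^0 · 4. Apply v_p(a/b) = v_p(a) − v_p(b): v_19(171/4) = 1 − 0 = 1.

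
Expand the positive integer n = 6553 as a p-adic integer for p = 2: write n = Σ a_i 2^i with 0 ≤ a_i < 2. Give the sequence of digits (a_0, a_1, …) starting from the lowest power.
(a_0, a_1, …) = (1, 0, 0, 1, 1, 0, 0, 1, 1, 0, 0, 1, 1)

Repeated division by 2 gives the digits low-to-high: 6553 = 1 + 1·2^3 + 1·2^4 + 1·2^7 + 1·2^8 + 1·2^11 + 1·2^12. Digit sequence: (1, 0, 0, 1, 1, 0, 0, 1, 1, 0, 0, 1, 1).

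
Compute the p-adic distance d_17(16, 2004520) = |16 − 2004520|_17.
d_17(16, 2004520) = 1/83521

Step 1 — x − y = 16 − 2004520 = -2004504. Step 2 — v_17(-2004504) = 4 (factor: -2004504 = −(17^4 · 24); the sign does not affect v_p). Step 3 — |x − y|_17 = 17^{-4} = 1/83521.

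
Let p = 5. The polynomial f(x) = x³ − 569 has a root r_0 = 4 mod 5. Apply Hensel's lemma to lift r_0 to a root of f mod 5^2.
r_1 = 14 (mod 25)

Hensel: r_{i+1} = r_i − f(r_i)/f′(r_i) mod 5^{i+2}, where f′(x) = 3x². Iterate:
  r_0 = 4 (mod 5)
  r_1 = 14 (mod 25)
Final: r = 14 with f(r) ≡ 0 mod 5^2.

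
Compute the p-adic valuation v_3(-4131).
v_3(-4131) = 5

v_3(n) is the largest exponent k such that 3^k divides n. Factor out: -4131 = -3^5 · 17. (Sign doesn't affect v_p.) So v_3(-4131) = 5.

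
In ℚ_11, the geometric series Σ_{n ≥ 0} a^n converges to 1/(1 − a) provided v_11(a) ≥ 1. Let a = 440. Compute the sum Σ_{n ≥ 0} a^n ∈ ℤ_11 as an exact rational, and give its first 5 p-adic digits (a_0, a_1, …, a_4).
Σ a^n = 1/(1 − a) = -1/439;  first 5 digits = (1, 7, 8, 4, 4)

v_11(a) = 1 ≥ 1, so the series converges in ℤ_11 to 1/(1 − a) = 1/(1 − 440) = -1/439. Expand this rational in ℤ_11: compute digits iteratively via d_i = x_i mod 11, x_{i+1} = (x_i − d_i)/11. The first 5 digits are (1, 7, 8, 4, 4).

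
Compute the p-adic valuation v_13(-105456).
v_13(-105456) = 3

v_13(n) is the largest exponent k such that 13^k divides n. Factor out: -105456 = -13^3 · 48. (Sign doesn't affect v_p.) So v_13(-105456) = 3.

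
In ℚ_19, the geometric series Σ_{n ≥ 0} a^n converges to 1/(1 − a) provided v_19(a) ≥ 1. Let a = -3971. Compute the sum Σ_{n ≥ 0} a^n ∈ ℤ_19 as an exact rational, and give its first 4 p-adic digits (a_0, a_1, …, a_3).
Σ a^n = 1/(1 − a) = 1/3972;  first 4 digits = (1, 0, 8, 18)

v_19(a) = 2 ≥ 1, so the series converges in ℤ_19 to 1/(1 − a) = 1/(1 − (-3971)) = 1/3972. Expand this rational in ℤ_19: compute digits iteratively via d_i = x_i mod 19, x_{i+1} = (x_i − d_i)/19. The first 4 digits are (1, 0, 8, 18).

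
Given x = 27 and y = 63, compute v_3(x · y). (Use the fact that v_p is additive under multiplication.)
v_3(1701) = 5

v_p(x) = 3 (factor: 27 = 3^3 · 1); v_p(y) = 2 (factor: 63 = 3^2 · 7). Additivity: v_p(xy) = v_p(x) + v_p(y) = 3 + 2 = 5. (Direct check: xy = 1701 = 3^5 · (7).)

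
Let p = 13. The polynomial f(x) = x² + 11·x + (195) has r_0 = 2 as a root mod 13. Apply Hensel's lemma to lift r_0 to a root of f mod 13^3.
r_2 = 821 (mod 2197)

Hensel: r_{i+1} = r_i − f(r_i)·(f′(r_i))^{-1} mod 13^{i+2}, f′(x) = 2x + 11. Iterate:
  r_0 = 2 (mod 13)
  r_1 = 145 (mod 169)
  r_2 = 821 (mod 2197)
Final: r = 821 satisfies f(r) ≡ 0 mod 13^3.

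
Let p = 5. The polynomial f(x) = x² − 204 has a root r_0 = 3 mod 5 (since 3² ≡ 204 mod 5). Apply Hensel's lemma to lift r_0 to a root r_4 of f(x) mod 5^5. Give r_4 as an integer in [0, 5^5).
r_4 = 573 (mod 3125)

Hensel's recurrence: r_{i+1} = r_i − f(r_i)·(f′(r_i))^{-1} mod 5^{i+2}, with f′(x) = 2x. Iterate:
  r_0 = 3 (mod 5)
  r_1 = 23 (mod 25)
  r_2 = 73 (mod 125)
  r_3 = 573 (mod 625)
  r_4 = 573 (mod 3125)
Final: r_4 = 573, and one checks f(r_4) ≡ 0 mod 5^5.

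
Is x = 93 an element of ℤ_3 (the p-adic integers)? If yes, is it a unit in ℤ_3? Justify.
x ∈ ℤ_3 but not a unit; v_3(x) = 1 > 0

ℤ_3 = {x ∈ ℚ_3 : v_3(x) ≥ 0} and ℤ_3^× = {x ∈ ℤ_3 : v_3(x) = 0}. Here v_3(93) = v_3(num) − v_3(den) = 1; compare against these criteria.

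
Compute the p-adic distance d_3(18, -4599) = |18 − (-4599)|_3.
d_3(18, -4599) = 1/243

Step 1 — x − y = 18 − (-4599) = 4617. Step 2 — v_3(4617) = 5 (factor: 4617 = (3^5 · 19); the sign does not affect v_p). Step 3 — |x − y|_3 = 3^{-5} = 1/243.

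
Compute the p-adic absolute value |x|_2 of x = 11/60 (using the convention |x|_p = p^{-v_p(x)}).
|11/60|_2 = 4

Step 1 — compute v_2(x) by factoring powers of 2 out of the numerator and denominator: v_2(11/60) = -2. Step 2 — apply |x|_p = p^{-v_p(x)} = 2^{2} = 4.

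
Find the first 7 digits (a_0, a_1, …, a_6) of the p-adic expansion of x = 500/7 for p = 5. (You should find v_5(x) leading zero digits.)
(a_0, …, a_6) = (0, 0, 0, 2, 4, 2, 3)

v_5(500/7) = 3, so a_0 = ... = a_2 = 0. Factor out: x = 5^3 · u with u = 4/7 a unit in ℤ_5. Expand u iteratively via a_{v+i} = u_i mod 5, u_{i+1} = (u_i − a_{v+i})/5:
  u_0 = 4/7;  a_3 = 2;  u_1 = (u_0 − 2)/5 = -2/7
  u_1 = -2/7;  a_4 = 4;  u_2 = (u_1 − 4)/5 = -6/7
  u_2 = -6/7;  a_5 = 2;  u_3 = (u_2 − 2)/5 = -4/7
  u_3 = -4/7;  a_6 = 3;  u_4 = (u_3 − 3)/5 = -5/7
Digits: (0, 0, 0, 2, 4, 2, 3).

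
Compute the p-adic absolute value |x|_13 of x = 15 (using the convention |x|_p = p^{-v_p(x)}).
|15|_13 = 1

Step 1 — compute v_13(x) by factoring powers of 13 out of the numerator and denominator: v_13(15) = 0. Step 2 — apply |x|_p = p^{-v_p(x)} = 13^{0} = 1.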